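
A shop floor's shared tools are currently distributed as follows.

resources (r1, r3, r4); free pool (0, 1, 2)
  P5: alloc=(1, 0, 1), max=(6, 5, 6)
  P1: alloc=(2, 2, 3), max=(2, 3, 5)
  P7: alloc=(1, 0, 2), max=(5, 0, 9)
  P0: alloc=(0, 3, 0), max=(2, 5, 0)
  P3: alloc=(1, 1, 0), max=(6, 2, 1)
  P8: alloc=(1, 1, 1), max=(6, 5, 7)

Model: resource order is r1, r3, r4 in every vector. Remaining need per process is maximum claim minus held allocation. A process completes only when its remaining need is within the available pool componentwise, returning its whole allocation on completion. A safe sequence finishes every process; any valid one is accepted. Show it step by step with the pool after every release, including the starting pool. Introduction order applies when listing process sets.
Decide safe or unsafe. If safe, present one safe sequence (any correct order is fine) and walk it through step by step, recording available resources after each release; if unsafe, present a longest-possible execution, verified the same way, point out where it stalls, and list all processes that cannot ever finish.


The state is UNSAFE.
Key observation: r1 is the bottleneck — with P1, P0 done the pool holds (2, 6, 5), short of every remaining need.
A maximal execution: P1, P0 — then nothing else fits. Step-by-step check:
  pool = (0, 1, 2)
  P1 needs (0, 1, 2) <= (0, 1, 2) -> finishes; pool += (2, 2, 3) = (2, 3, 5)
  P0 needs (2, 2, 0) <= (2, 3, 5) -> finishes; pool += (0, 3, 0) = (2, 6, 5)
  P5 still needs (5, 5, 5) but only (2, 6, 5) is free — short on r1
  P7 still needs (4, 0, 7) but only (2, 6, 5) is free — short on r1 and r4
  P3 still needs (5, 1, 1) but only (2, 6, 5) is free — short on r1
  P8 still needs (5, 4, 6) but only (2, 6, 5) is free — short on r1 and r4
Processes that can never finish: P5, P7, P3 and P8.


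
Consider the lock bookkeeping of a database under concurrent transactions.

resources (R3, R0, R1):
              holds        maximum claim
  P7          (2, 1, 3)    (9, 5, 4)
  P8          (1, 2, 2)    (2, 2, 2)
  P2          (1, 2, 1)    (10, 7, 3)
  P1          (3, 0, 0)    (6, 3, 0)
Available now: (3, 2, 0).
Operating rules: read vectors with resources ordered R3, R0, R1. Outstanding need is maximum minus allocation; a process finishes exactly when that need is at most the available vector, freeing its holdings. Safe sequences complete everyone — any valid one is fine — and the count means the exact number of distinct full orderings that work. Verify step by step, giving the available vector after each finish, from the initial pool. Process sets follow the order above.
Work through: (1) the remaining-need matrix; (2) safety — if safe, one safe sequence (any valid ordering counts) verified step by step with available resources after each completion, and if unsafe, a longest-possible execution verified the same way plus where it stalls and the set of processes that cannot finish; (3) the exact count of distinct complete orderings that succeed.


(1) Remaining need (order R3, R0, R1):
  P7: (7, 4, 1)
  P8: (1, 0, 0)
  P2: (9, 5, 2)
  P1: (3, 3, 0)
(2) The state is SAFE; one workable sequence: P8, P1, P7, P2.
Key observation: at P7 the run first touches a limit — (7, 4, 1) against (7, 4, 2), exact on a resource it actually requests.
Step-by-step check:
  pool = (3, 2, 0)
  run P8 (needs (1, 0, 0), free (3, 2, 0)); after release of (1, 2, 2) the pool is (4, 4, 2)
  run P1 (needs (3, 3, 0), free (4, 4, 2)); after release of (3, 0, 0) the pool is (7, 4, 2)
  run P7 (needs (7, 4, 1), free (7, 4, 2)); after release of (2, 1, 3) the pool is (9, 5, 5)
  run P2 (needs (9, 5, 2), free (9, 5, 5)); after release of (1, 2, 1) the pool is (10, 7, 6)
(3) Exactly 1 of the possible complete orderings is a safe sequence.


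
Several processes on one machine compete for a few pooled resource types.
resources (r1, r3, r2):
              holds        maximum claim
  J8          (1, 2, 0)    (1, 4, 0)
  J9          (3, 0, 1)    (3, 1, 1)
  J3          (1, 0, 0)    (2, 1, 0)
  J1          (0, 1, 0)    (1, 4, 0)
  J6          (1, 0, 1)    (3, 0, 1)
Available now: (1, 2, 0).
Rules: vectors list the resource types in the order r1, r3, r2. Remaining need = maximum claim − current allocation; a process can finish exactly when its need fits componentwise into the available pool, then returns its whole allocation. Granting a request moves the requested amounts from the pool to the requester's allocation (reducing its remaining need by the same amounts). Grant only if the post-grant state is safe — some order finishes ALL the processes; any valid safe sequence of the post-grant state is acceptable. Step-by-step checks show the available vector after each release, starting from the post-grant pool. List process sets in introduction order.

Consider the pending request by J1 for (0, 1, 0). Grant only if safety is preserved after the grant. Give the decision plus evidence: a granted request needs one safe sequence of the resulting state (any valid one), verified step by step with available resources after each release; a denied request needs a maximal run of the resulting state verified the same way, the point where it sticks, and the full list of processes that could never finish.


DENY. Granting would leave the state unsafe.
Key observation: once J3, J6, J9 finish, the pool peaks at (6, 1, 2) — and every remaining process still needs more r3 than that.
After a pretend grant, a maximal execution: J3, J6, J9 — then nothing else fits. Step-by-step check:
  pool = (1, 1, 0)
  J3 needs (1, 1, 0) <= (1, 1, 0) -> finishes; pool += (1, 0, 0) = (2, 1, 0)
  J6 needs (2, 0, 0) <= (2, 1, 0) -> finishes; pool += (1, 0, 1) = (3, 1, 1)
  J9 needs (0, 1, 0) <= (3, 1, 1) -> finishes; pool += (3, 0, 1) = (6, 1, 2)
  blocked: J8 wants (0, 2, 0), pool (6, 1, 2) — not enough r3
  blocked: J1 wants (1, 2, 0), pool (6, 1, 2) — not enough r3
Post-grant, the permanently blocked set is J8 and J1.


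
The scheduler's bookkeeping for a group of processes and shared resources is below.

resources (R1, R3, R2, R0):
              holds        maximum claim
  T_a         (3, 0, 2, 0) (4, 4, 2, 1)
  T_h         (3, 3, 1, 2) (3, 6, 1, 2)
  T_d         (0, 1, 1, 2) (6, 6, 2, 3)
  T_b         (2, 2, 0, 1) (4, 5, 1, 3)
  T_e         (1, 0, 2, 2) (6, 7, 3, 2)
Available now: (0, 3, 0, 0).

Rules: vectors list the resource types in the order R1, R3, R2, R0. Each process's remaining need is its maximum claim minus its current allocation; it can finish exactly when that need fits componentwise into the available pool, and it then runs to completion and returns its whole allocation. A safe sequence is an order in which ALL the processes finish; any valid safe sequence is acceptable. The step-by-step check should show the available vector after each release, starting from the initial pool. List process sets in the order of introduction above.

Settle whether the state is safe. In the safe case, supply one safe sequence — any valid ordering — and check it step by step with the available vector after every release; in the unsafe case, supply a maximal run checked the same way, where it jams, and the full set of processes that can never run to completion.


SAFE. One safe sequence: T_h, T_b, T_e, T_a, T_d.
Key observation: reading the order forward, T_h is the first process whose need (0, 3, 0, 0) meets the free pool (0, 3, 0, 0) exactly on a resource it requests.
Step-by-step check:
  pool = (0, 3, 0, 0)
  run T_h (needs (0, 3, 0, 0), free (0, 3, 0, 0)); after release of (3, 3, 1, 2) the pool is (3, 6, 1, 2)
  run T_b (needs (2, 3, 1, 2), free (3, 6, 1, 2)); after release of (2, 2, 0, 1) the pool is (5, 8, 1, 3)
  run T_e (needs (5, 7, 1, 0), free (5, 8, 1, 3)); after release of (1, 0, 2, 2) the pool is (6, 8, 3, 5)
  run T_a (needs (1, 4, 0, 1), free (6, 8, 3, 5)); after release of (3, 0, 2, 0) the pool is (9, 8, 5, 5)
  run T_d (needs (6, 5, 1, 1), free (9, 8, 5, 5)); after release of (0, 1, 1, 2) the pool is (9, 9, 6, 7)


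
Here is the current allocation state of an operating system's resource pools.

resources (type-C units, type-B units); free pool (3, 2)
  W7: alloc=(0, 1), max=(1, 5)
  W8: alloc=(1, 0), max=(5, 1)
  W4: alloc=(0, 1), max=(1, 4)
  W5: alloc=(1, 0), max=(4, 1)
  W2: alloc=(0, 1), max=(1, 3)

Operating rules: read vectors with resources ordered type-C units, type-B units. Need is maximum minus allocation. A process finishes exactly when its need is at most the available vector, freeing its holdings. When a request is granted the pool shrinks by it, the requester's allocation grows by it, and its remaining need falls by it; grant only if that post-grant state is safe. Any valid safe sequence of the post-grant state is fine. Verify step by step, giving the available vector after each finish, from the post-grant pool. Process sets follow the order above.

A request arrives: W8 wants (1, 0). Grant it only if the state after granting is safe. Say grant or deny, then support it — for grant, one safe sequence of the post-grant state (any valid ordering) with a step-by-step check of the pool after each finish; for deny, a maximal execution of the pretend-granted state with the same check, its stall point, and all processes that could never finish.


DENY. Granting would leave the state unsafe.
Key observation: the pool after W2, W4, W7 is (2, 5); every surviving request exceeds it in type-C units, so progress ends there.
On the post-grant state, W2, W4, W7 is a maximal run — nothing extends it. Check, step by step:
  pool = (2, 2)
  W2 needs (1, 2) <= (2, 2) -> finishes; pool += (0, 1) = (2, 3)
  W4 needs (1, 3) <= (2, 3) -> finishes; pool += (0, 1) = (2, 4)
  W7 needs (1, 4) <= (2, 4) -> finishes; pool += (0, 1) = (2, 5)
  W8 still needs (3, 1) but only (2, 5) is free — short on type-C units
  W5 still needs (3, 1) but only (2, 5) is free — short on type-C units
Processes that could never finish after the grant: W8 and W5.


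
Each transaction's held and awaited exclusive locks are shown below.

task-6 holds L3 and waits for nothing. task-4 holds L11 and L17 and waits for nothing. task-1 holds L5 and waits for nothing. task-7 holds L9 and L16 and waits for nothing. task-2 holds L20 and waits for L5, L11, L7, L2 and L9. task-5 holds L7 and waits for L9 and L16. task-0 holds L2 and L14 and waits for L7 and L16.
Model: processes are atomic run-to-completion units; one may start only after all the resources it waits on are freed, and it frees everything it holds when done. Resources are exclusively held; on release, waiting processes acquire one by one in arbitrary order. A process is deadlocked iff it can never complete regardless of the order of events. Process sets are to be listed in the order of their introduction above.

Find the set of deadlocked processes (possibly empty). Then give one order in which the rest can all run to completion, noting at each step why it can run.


No process is deadlocked.
Key observation: although several processes wait, no cycle exists — each chain bottoms out at a free runner.
A valid finishing order for the others: task-6, task-4, task-7, task-1, task-5, task-0, task-2.
Walking it through:
  task-6: no waits; runs immediately, freeing L3
  task-4: no waits; runs immediately, freeing L11 and L17
  task-7: no waits; runs immediately, freeing L9 and L16
  task-1: no waits; runs immediately, freeing L5
  run task-5 (all its waits — L9 and L16 — are resolved); releases L7
  run task-0 (all its waits — L7 and L16 — are resolved); releases L2 and L14
  run task-2 (all its waits — L5, L11, L7, L2 and L9 — are resolved); releases L20


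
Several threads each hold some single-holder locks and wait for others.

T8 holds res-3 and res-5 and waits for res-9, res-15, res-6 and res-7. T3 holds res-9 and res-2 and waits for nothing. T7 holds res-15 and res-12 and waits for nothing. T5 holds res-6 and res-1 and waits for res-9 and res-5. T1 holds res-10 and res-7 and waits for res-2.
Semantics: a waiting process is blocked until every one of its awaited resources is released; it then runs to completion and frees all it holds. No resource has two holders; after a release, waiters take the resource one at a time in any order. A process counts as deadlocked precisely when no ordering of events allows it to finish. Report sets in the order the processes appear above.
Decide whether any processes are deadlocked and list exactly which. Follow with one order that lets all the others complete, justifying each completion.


The deadlocked set is T8 and T5.
Key observation: the knot is the closed ring of waits T8 -> T5 -> T8; no other process is dragged down with it.
The rest can finish in the order T3, T1, T7.
Walking it through:
  run T3 (it waits on nothing); releases res-9 and res-2
  run T1 (all its waits — res-2 — are resolved); releases res-10 and res-7
  run T7 (it waits on nothing); releases res-15 and res-12


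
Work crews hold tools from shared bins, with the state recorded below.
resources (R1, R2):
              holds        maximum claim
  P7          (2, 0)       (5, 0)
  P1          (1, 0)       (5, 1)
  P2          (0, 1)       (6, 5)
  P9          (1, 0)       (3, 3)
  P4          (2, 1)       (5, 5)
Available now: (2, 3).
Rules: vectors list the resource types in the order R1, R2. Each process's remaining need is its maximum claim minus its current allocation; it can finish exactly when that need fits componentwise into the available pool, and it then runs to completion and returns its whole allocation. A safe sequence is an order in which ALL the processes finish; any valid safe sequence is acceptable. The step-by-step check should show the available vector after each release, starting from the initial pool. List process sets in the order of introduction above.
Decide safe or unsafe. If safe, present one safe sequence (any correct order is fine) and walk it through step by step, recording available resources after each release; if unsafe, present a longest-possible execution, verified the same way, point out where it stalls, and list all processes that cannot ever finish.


The state is UNSAFE.
Key observation: even finishing P9, P7, P1 leaves just (6, 3) free — too little R2 for any of the remaining processes.
The run P9, P7, P1 cannot be extended any further. Step-by-step check:
  pool = (2, 3)
  run P9 (needs (2, 3), free (2, 3)); after release of (1, 0) the pool is (3, 3)
  run P7 (needs (3, 0), free (3, 3)); after release of (2, 0) the pool is (5, 3)
  run P1 (needs (4, 1), free (5, 3)); after release of (1, 0) the pool is (6, 3)
  P2 cannot run: need (6, 4) vs free (6, 3) (insufficient R2)
  P4 cannot run: need (3, 4) vs free (6, 3) (insufficient R2)
Never able to finish: P2 and P4.


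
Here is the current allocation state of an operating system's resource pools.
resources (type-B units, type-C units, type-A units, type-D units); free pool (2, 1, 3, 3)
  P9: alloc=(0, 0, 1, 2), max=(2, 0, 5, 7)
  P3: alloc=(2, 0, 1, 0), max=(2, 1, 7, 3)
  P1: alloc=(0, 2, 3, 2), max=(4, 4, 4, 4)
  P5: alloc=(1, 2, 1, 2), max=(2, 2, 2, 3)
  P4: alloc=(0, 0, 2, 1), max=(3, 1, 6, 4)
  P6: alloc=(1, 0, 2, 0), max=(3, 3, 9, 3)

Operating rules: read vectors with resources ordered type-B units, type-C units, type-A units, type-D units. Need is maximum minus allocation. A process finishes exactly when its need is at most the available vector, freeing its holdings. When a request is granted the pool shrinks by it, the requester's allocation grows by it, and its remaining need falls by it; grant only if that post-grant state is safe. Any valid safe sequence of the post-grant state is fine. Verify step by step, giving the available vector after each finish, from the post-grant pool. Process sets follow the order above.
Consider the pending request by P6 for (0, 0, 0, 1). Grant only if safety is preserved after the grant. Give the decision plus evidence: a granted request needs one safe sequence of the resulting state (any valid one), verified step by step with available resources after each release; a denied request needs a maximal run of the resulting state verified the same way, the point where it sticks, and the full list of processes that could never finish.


GRANT — the state after the grant stays safe, e.g. via P5, P4, P3, P6, P1, P9.
Key observation: (2, 1, 3, 2) free after granting still covers P5 first, and each release covers the next.
Check on the post-grant state, step by step:
  pool = (2, 1, 3, 2)
  run P5 (needs (1, 0, 1, 1), free (2, 1, 3, 2)); after release of (1, 2, 1, 2) the pool is (3, 3, 4, 4)
  run P4 (needs (3, 1, 4, 3), free (3, 3, 4, 4)); after release of (0, 0, 2, 1) the pool is (3, 3, 6, 5)
  run P3 (needs (0, 1, 6, 3), free (3, 3, 6, 5)); after release of (2, 0, 1, 0) the pool is (5, 3, 7, 5)
  run P6 (needs (2, 3, 7, 2), free (5, 3, 7, 5)); after release of (1, 0, 2, 1) the pool is (6, 3, 9, 6)
  run P1 (needs (4, 2, 1, 2), free (6, 3, 9, 6)); after release of (0, 2, 3, 2) the pool is (6, 5, 12, 8)
  run P9 (needs (2, 0, 4, 5), free (6, 5, 12, 8)); after release of (0, 0, 1, 2) the pool is (6, 5, 13, 10)


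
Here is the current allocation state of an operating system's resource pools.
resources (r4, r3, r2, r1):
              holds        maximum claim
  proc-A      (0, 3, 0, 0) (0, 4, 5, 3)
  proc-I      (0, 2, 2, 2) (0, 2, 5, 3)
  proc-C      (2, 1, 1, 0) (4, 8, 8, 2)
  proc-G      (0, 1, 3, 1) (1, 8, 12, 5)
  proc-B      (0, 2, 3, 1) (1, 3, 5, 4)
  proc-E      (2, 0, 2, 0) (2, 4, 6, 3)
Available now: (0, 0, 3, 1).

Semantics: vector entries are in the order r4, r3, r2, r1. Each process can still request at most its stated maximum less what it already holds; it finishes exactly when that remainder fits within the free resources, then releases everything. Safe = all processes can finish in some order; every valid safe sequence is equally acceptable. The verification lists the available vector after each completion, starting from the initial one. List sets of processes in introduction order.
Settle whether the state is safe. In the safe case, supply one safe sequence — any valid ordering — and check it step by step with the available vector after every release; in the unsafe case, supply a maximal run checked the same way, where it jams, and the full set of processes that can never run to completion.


The state is SAFE; one workable sequence: proc-I, proc-A, proc-E, proc-B, proc-G, proc-C.
Key observation: the order's first zero-slack moment is proc-I ((0, 0, 3, 1) needed, (0, 0, 3, 1) free — a requested resource with nothing to spare).
Verifying each step:
  pool = (0, 0, 3, 1)
  proc-I: need (0, 0, 3, 1) fits (0, 0, 3, 1); releases (0, 2, 2, 2), pool now (0, 2, 5, 3)
  proc-A: need (0, 1, 5, 3) fits (0, 2, 5, 3); releases (0, 3, 0, 0), pool now (0, 5, 5, 3)
  proc-E: need (0, 4, 4, 3) fits (0, 5, 5, 3); releases (2, 0, 2, 0), pool now (2, 5, 7, 3)
  proc-B: need (1, 1, 2, 3) fits (2, 5, 7, 3); releases (0, 2, 3, 1), pool now (2, 7, 10, 4)
  proc-G: need (1, 7, 9, 4) fits (2, 7, 10, 4); releases (0, 1, 3, 1), pool now (2, 8, 13, 5)
  proc-C: need (2, 7, 7, 2) fits (2, 8, 13, 5); releases (2, 1, 1, 0), pool now (4, 9, 14, 5)


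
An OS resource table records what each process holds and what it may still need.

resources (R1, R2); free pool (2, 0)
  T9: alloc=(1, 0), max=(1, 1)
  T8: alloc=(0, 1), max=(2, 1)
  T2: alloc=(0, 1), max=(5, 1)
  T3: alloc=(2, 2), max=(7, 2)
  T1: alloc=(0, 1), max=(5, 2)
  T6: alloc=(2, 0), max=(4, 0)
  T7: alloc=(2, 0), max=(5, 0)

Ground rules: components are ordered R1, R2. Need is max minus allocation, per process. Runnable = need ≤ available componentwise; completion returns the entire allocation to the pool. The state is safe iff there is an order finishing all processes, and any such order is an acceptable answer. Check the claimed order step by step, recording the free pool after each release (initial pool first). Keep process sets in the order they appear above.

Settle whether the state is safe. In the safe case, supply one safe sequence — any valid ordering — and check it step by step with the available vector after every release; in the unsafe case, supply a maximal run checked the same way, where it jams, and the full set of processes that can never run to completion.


The state is SAFE; one workable sequence: T8, T9, T6, T3, T7, T1, T2.
Key observation: T8 marks the first exact bind of the order: its need (2, 0) fits the free (2, 0) with zero slack on a requested resource.
Step-by-step check:
  pool = (2, 0)
  T8 needs (2, 0) <= (2, 0) -> finishes; pool += (0, 1) = (2, 1)
  T9 needs (0, 1) <= (2, 1) -> finishes; pool += (1, 0) = (3, 1)
  T6 needs (2, 0) <= (3, 1) -> finishes; pool += (2, 0) = (5, 1)
  T3 needs (5, 0) <= (5, 1) -> finishes; pool += (2, 2) = (7, 3)
  T7 needs (3, 0) <= (7, 3) -> finishes; pool += (2, 0) = (9, 3)
  T1 needs (5, 1) <= (9, 3) -> finishes; pool += (0, 1) = (9, 4)
  T2 needs (5, 0) <= (9, 4) -> finishes; pool += (0, 1) = (9, 5)


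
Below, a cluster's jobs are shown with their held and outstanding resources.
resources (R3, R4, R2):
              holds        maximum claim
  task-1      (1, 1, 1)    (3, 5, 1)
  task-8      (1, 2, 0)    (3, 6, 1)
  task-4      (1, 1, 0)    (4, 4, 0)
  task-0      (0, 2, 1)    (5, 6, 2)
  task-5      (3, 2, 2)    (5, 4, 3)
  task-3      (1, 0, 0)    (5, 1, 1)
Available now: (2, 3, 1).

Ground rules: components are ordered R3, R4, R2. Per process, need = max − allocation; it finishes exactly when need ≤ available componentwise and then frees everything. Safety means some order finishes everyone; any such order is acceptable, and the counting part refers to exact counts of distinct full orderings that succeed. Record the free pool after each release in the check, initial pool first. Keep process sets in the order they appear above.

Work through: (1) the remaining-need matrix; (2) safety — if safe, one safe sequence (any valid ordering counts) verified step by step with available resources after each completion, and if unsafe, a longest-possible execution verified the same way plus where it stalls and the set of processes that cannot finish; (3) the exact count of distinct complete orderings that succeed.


(1) Outstanding need per process (order R3, R4, R2):
  task-1: (2, 4, 0)
  task-8: (2, 4, 1)
  task-4: (3, 3, 0)
  task-0: (5, 4, 1)
  task-5: (2, 2, 1)
  task-3: (4, 1, 1)
(2) The state is SAFE; one workable sequence: task-5, task-3, task-8, task-1, task-0, task-4.
Key observation: reading the order forward, task-5 is the first process whose need (2, 2, 1) meets the free pool (2, 3, 1) exactly on a resource it requests.
Check, step by step:
  pool = (2, 3, 1)
  run task-5 (needs (2, 2, 1), free (2, 3, 1)); after release of (3, 2, 2) the pool is (5, 5, 3)
  run task-3 (needs (4, 1, 1), free (5, 5, 3)); after release of (1, 0, 0) the pool is (6, 5, 3)
  run task-8 (needs (2, 4, 1), free (6, 5, 3)); after release of (1, 2, 0) the pool is (7, 7, 3)
  run task-1 (needs (2, 4, 0), free (7, 7, 3)); after release of (1, 1, 1) the pool is (8, 8, 4)
  run task-0 (needs (5, 4, 1), free (8, 8, 4)); after release of (0, 2, 1) the pool is (8, 10, 5)
  run task-4 (needs (3, 3, 0), free (8, 10, 5)); after release of (1, 1, 0) the pool is (9, 11, 5)
(3) The exact count: 120 of the possible complete orderings are safe sequences.


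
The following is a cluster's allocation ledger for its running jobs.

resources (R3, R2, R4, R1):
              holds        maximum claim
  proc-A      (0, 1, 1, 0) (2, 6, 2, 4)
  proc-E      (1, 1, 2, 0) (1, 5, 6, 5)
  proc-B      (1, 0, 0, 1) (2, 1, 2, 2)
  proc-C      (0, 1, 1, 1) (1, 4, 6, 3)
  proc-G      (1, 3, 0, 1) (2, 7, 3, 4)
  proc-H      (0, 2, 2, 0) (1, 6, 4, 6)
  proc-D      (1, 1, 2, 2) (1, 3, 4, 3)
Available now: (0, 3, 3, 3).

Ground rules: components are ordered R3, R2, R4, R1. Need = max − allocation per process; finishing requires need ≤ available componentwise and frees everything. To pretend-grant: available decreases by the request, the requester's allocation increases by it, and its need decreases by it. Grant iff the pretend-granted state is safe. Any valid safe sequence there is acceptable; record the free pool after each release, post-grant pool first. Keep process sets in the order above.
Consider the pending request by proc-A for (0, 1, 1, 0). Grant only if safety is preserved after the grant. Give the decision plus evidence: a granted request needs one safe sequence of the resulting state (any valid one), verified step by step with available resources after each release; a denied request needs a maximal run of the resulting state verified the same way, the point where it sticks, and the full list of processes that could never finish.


DENY. Granting would leave the state unsafe.
Key observation: after proc-D, proc-B the pool peaks at (2, 3, 4, 6), and each blocked process is short somewhere: proc-A on R2; proc-E on R2; proc-C on R4; proc-G on R2; proc-H on R2.
After a pretend grant, a maximal execution: proc-D, proc-B — then nothing else fits. Check, step by step:
  pool = (0, 2, 2, 3)
  proc-D needs (0, 2, 2, 1) <= (0, 2, 2, 3) -> finishes; pool += (1, 1, 2, 2) = (1, 3, 4, 5)
  proc-B needs (1, 1, 2, 1) <= (1, 3, 4, 5) -> finishes; pool += (1, 0, 0, 1) = (2, 3, 4, 6)
  proc-A cannot run: need (2, 4, 0, 4) vs free (2, 3, 4, 6) (insufficient R2)
  proc-E cannot run: need (0, 4, 4, 5) vs free (2, 3, 4, 6) (insufficient R2)
  proc-C cannot run: need (1, 3, 5, 2) vs free (2, 3, 4, 6) (insufficient R4)
  proc-G cannot run: need (1, 4, 3, 3) vs free (2, 3, 4, 6) (insufficient R2)
  proc-H cannot run: need (1, 4, 2, 6) vs free (2, 3, 4, 6) (insufficient R2)
Had the request been granted, proc-A, proc-E, proc-C, proc-G and proc-H could never finish.


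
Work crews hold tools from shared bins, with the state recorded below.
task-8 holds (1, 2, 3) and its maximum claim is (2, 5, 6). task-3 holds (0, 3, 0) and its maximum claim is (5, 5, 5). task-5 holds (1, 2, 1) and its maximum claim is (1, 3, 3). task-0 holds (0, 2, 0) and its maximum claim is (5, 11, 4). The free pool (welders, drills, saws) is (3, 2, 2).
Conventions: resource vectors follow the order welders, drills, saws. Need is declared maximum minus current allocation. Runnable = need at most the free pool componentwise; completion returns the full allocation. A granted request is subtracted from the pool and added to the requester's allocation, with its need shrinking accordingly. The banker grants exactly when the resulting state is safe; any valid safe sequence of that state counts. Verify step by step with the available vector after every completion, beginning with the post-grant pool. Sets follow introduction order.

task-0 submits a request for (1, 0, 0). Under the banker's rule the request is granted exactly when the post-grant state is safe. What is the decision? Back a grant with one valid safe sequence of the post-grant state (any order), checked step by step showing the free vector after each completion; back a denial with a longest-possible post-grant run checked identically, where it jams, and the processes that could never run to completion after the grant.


DENY. Granting would leave the state unsafe.
Key observation: after task-5, task-8 the pool peaks at (4, 6, 6), and each blocked process is short somewhere: task-3 on welders; task-0 on drills.
On the post-grant state, task-5, task-8 is a maximal run — nothing extends it. Walking it through:
  pool = (2, 2, 2)
  task-5: need (0, 1, 2) fits (2, 2, 2); releases (1, 2, 1), pool now (3, 4, 3)
  task-8: need (1, 3, 3) fits (3, 4, 3); releases (1, 2, 3), pool now (4, 6, 6)
  task-3 still needs (5, 2, 5) but only (4, 6, 6) is free — short on welders
  task-0 still needs (4, 9, 4) but only (4, 6, 6) is free — short on drills
Had the request been granted, task-3 and task-0 could never finish.


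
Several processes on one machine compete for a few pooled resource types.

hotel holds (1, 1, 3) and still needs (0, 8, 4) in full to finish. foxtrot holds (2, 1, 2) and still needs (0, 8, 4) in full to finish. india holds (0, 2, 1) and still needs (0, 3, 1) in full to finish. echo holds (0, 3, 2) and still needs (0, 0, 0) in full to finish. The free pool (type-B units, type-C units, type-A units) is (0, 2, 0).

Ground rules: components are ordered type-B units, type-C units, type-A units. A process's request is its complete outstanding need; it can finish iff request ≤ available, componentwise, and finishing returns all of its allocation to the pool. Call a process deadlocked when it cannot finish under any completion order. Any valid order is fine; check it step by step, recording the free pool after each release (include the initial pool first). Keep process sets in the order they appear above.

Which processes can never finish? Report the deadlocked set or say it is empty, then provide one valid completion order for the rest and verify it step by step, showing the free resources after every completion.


Deadlocked: hotel and foxtrot.
Key observation: even finishing echo, india leaves just (0, 7, 3) free — too little type-C units for any of the remaining processes.
The rest can finish in the order echo, india. Verifying each step:
  pool = (0, 2, 0)
  echo needs (0, 0, 0) <= (0, 2, 0) -> finishes; pool += (0, 3, 2) = (0, 5, 2)
  india needs (0, 3, 1) <= (0, 5, 2) -> finishes; pool += (0, 2, 1) = (0, 7, 3)
None of the blocked processes ever fits:
  hotel cannot run: need (0, 8, 4) vs free (0, 7, 3) (insufficient type-C units and type-A units)
  foxtrot cannot run: need (0, 8, 4) vs free (0, 7, 3) (insufficient type-C units and type-A units)


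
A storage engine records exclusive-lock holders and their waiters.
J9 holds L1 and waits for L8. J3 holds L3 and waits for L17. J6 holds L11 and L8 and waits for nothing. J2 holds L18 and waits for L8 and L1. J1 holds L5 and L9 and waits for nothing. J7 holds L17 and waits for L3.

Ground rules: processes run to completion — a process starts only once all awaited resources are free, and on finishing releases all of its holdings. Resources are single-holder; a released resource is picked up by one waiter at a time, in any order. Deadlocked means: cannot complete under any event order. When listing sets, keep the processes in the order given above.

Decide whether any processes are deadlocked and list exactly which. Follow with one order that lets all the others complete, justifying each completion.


Deadlocked set: J3 and J7.
Key observation: J3 -> J7 -> J3 is a circular wait — nothing in it can go first; no other process is dragged down with it.
A valid finishing order for the others: J1, J6, J9, J2.
Step-by-step check:
  J1: no waits; runs immediately, freeing L5 and L9
  J6: no waits; runs immediately, freeing L11 and L8
  J9: everything it awaited (L8) is free; runs, freeing L1
  J2: everything it awaited (L8 and L1) is free; runs, freeing L18


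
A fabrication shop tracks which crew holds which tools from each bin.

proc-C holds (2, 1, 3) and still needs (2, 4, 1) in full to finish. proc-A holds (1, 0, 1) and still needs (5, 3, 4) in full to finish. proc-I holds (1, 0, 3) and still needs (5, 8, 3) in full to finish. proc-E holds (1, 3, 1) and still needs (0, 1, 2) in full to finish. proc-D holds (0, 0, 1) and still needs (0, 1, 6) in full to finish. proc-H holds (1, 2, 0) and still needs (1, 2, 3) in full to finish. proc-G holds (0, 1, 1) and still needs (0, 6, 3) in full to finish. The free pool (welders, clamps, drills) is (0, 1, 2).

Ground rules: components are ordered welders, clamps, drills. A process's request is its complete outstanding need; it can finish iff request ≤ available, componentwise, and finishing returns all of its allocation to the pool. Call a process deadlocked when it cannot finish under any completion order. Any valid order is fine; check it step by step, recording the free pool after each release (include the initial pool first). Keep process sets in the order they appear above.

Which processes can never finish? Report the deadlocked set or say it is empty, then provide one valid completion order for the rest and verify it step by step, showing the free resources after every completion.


Deadlocked set: proc-A and proc-I.
Key observation: once proc-E, proc-H, proc-C, proc-G, proc-D finish, the pool peaks at (4, 8, 8) — and every remaining process still needs more welders than that.
One completion order for the rest: proc-E, proc-H, proc-C, proc-G, proc-D. Verifying each step:
  pool = (0, 1, 2)
  proc-E needs (0, 1, 2) <= (0, 1, 2) -> finishes; pool += (1, 3, 1) = (1, 4, 3)
  proc-H needs (1, 2, 3) <= (1, 4, 3) -> finishes; pool += (1, 2, 0) = (2, 6, 3)
  proc-C needs (2, 4, 1) <= (2, 6, 3) -> finishes; pool += (2, 1, 3) = (4, 7, 6)
  proc-G needs (0, 6, 3) <= (4, 7, 6) -> finishes; pool += (0, 1, 1) = (4, 8, 7)
  proc-D needs (0, 1, 6) <= (4, 8, 7) -> finishes; pool += (0, 0, 1) = (4, 8, 8)
None of the blocked processes ever fits:
  proc-A cannot run: need (5, 3, 4) vs free (4, 8, 8) (insufficient welders)
  proc-I cannot run: need (5, 8, 3) vs free (4, 8, 8) (insufficient welders)


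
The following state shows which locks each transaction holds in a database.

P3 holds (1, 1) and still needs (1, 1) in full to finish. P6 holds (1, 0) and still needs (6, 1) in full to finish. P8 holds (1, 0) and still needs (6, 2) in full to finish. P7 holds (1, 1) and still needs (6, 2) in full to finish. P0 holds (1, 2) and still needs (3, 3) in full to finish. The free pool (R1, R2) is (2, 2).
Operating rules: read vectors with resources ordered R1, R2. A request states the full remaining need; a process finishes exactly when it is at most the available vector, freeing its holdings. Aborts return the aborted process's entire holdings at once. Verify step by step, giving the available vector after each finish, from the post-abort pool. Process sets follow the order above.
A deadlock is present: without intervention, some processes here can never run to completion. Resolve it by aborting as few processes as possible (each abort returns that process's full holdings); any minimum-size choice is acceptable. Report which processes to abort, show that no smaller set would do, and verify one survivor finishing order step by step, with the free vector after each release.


Minimum abort set: P6 and P7.
Key observation: aborting P6 and P7 returns (2, 1), and P8 — hopeless before — runs at step 3 with the returned capacity in the pool.
No one abort is enough; case by case: P3 alone leaves P6 blocked (short on R1); P6 alone leaves P8 blocked (short on R1); P8 alone leaves P6 blocked (short on R1); P7 alone leaves P6 blocked (short on R1); P0 alone leaves P6 blocked (short on R1).
Survivors finish in the order: P0, P3, P8. Step-by-step check (pool after the aborts first):
  pool = (4, 3)
  P0: need (3, 3) fits (4, 3); releases (1, 2), pool now (5, 5)
  P3: need (1, 1) fits (5, 5); releases (1, 1), pool now (6, 6)
  P8: need (6, 2) fits (6, 6); releases (1, 0), pool now (7, 6)


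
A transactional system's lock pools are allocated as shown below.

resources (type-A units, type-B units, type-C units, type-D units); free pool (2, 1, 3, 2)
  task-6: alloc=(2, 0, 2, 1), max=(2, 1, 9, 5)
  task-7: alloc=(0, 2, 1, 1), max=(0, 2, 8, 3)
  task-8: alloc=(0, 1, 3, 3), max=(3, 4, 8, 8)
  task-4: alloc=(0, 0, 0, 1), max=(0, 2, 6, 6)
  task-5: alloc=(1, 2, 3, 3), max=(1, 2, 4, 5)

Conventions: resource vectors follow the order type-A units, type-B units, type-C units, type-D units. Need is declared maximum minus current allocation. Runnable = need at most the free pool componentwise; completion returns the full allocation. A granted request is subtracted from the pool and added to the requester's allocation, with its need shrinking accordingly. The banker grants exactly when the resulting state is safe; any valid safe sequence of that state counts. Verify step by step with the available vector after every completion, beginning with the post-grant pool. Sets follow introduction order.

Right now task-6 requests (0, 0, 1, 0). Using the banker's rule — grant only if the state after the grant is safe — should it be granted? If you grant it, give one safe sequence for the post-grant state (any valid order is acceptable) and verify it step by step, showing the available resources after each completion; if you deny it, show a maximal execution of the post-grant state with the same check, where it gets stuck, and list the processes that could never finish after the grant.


GRANT — the state after the grant stays safe, e.g. via task-5, task-8, task-4, task-6, task-7.
Key observation: even at the reduced pool (2, 1, 2, 2), task-5 fits immediately, so safety survives the grant.
Check on the post-grant state, step by step:
  pool = (2, 1, 2, 2)
  task-5 needs (0, 0, 1, 2) <= (2, 1, 2, 2) -> finishes; pool += (1, 2, 3, 3) = (3, 3, 5, 5)
  task-8 needs (3, 3, 5, 5) <= (3, 3, 5, 5) -> finishes; pool += (0, 1, 3, 3) = (3, 4, 8, 8)
  task-4 needs (0, 2, 6, 5) <= (3, 4, 8, 8) -> finishes; pool += (0, 0, 0, 1) = (3, 4, 8, 9)
  task-6 needs (0, 1, 6, 4) <= (3, 4, 8, 9) -> finishes; pool += (2, 0, 3, 1) = (5, 4, 11, 10)
  task-7 needs (0, 0, 7, 2) <= (5, 4, 11, 10) -> finishes; pool += (0, 2, 1, 1) = (5, 6, 12, 11)


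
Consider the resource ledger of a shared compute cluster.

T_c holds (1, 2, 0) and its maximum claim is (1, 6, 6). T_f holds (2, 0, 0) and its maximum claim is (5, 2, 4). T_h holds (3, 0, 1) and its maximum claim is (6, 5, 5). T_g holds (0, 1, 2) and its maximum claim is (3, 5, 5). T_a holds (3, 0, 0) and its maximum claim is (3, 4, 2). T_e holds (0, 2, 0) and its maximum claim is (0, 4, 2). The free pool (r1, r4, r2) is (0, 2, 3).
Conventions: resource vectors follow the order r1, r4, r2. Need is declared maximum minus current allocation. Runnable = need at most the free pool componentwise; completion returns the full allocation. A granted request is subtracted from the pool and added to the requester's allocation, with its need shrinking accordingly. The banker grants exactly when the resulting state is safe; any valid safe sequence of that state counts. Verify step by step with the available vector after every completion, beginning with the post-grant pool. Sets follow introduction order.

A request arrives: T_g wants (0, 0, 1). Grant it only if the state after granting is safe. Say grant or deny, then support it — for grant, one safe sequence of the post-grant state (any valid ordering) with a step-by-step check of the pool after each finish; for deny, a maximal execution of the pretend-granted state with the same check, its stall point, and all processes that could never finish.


GRANT. The post-grant state is safe; one safe sequence: T_e, T_a, T_g, T_f, T_h, T_c.
Key observation: the transfer keeps a workable pool ((0, 2, 2)); T_e starts the safe sequence.
Verifying the post-grant state step by step:
  pool = (0, 2, 2)
  T_e needs (0, 2, 2) <= (0, 2, 2) -> finishes; pool += (0, 2, 0) = (0, 4, 2)
  T_a needs (0, 4, 2) <= (0, 4, 2) -> finishes; pool += (3, 0, 0) = (3, 4, 2)
  T_g needs (3, 4, 2) <= (3, 4, 2) -> finishes; pool += (0, 1, 3) = (3, 5, 5)
  T_f needs (3, 2, 4) <= (3, 5, 5) -> finishes; pool += (2, 0, 0) = (5, 5, 5)
  T_h needs (3, 5, 4) <= (5, 5, 5) -> finishes; pool += (3, 0, 1) = (8, 5, 6)
  T_c needs (0, 4, 6) <= (8, 5, 6) -> finishes; pool += (1, 2, 0) = (9, 7, 6)


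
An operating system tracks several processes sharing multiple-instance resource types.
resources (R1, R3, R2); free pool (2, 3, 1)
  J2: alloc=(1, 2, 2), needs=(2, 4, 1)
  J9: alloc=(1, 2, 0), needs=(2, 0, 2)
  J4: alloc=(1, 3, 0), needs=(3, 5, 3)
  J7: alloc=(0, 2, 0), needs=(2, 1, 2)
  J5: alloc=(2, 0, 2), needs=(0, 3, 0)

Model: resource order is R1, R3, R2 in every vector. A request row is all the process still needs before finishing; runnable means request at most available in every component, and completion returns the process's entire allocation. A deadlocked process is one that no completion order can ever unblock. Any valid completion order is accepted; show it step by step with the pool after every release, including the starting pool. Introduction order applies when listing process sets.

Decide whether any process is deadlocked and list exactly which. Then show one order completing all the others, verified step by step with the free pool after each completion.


Nothing here is deadlocked.
Key observation: beginning at J5, releases accumulate fast enough that every process eventually fits.
A valid finishing order for the others: J5, J9, J7, J4, J2. Check, step by step:
  pool = (2, 3, 1)
  run J5 (needs (0, 3, 0), free (2, 3, 1)); after release of (2, 0, 2) the pool is (4, 3, 3)
  run J9 (needs (2, 0, 2), free (4, 3, 3)); after release of (1, 2, 0) the pool is (5, 5, 3)
  run J7 (needs (2, 1, 2), free (5, 5, 3)); after release of (0, 2, 0) the pool is (5, 7, 3)
  run J4 (needs (3, 5, 3), free (5, 7, 3)); after release of (1, 3, 0) the pool is (6, 10, 3)
  run J2 (needs (2, 4, 1), free (6, 10, 3)); after release of (1, 2, 2) the pool is (7, 12, 5)
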